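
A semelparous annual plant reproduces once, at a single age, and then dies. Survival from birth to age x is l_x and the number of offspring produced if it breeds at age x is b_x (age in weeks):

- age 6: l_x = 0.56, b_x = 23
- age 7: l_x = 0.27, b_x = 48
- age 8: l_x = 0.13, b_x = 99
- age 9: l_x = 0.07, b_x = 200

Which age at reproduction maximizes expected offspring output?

Expected offspring if breeding at age x = l_x × b_x:
  age 6: 0.56 × 23 = 12.880
  age 7: 0.27 × 48 = 12.960
  age 8: 0.13 × 99 = 12.870
  age 9: 0.07 × 200 = 14.000
Maximum at age 9 (14.000).

9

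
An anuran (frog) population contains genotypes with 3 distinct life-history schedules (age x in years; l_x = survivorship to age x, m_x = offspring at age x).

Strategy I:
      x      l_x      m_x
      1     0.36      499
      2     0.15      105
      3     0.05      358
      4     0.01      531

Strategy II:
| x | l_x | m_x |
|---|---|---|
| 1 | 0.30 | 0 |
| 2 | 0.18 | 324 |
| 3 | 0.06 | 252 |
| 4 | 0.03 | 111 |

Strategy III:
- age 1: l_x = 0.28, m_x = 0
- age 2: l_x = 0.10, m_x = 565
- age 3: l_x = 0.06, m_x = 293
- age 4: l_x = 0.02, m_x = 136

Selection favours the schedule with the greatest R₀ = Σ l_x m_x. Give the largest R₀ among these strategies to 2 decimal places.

218.60

Strategy I: R₀ = 0.36×499 + 0.15×105 + 0.05×358 + 0.01×531 = 218.6000
Strategy II: R₀ = 0.30×0 + 0.18×324 + 0.06×252 + 0.03×111 = 76.7700
Strategy III: R₀ = 0.28×0 + 0.10×565 + 0.06×293 + 0.02×136 = 76.8000
Highest R₀: strategy I with 218.6000.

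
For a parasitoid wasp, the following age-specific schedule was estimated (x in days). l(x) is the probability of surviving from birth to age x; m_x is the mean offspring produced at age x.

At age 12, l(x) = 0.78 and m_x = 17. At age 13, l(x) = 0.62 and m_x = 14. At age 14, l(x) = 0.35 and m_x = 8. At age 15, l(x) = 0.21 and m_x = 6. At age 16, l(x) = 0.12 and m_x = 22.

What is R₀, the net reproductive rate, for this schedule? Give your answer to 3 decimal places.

28.640

R₀ = Σ l(x) m_x:
  age 12: 0.78 × 17 = 13.2600
  age 13: 0.62 × 14 = 8.6800
  age 14: 0.35 × 8 = 2.8000
  age 15: 0.21 × 6 = 1.2600
  age 16: 0.12 × 22 = 2.6400
R₀ = 13.2600 + 8.6800 + 2.8000 + 1.2600 + 2.6400 = 28.6400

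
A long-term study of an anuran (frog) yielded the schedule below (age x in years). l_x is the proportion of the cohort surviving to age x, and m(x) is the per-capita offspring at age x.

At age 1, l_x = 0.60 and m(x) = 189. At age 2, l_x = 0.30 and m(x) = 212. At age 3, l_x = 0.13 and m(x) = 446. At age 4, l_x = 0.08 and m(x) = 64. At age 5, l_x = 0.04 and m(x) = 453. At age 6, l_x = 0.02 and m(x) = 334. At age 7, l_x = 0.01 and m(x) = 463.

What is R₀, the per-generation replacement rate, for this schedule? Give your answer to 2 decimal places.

269.53

R₀ = Σ l_x m(x):
  age 1: 0.60 × 189 = 113.4000
  age 2: 0.30 × 212 = 63.6000
  age 3: 0.13 × 446 = 57.9800
  age 4: 0.08 × 64 = 5.1200
  age 5: 0.04 × 453 = 18.1200
  age 6: 0.02 × 334 = 6.6800
  age 7: 0.01 × 463 = 4.6300
R₀ = 113.4000 + 63.6000 + 57.9800 + 5.1200 + 18.1200 + 6.6800 + 4.6300 = 269.5300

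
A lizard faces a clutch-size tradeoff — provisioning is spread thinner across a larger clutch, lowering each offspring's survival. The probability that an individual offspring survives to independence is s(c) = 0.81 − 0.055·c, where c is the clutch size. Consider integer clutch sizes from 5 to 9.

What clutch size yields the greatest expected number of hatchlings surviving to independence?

Expected hatchlings surviving to independence = c × s(c):
  c=5: 5 × 0.535 = 2.675
  c=6: 6 × 0.480 = 2.880
  c=7: 7 × 0.425 = 2.975
  c=8: 8 × 0.370 = 2.960
  c=9: 9 × 0.315 = 2.835
Maximum at c = 7 (2.975 hatchlings surviving to independence).

7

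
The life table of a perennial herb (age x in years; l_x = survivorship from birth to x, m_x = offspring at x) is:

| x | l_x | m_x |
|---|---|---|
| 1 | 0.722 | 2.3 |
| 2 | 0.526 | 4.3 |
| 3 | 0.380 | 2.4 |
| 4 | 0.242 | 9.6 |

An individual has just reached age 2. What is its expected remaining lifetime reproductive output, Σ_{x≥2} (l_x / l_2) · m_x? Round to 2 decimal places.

l_2 = 0.526. Conditional survival from age 2 to x is l_x / l_2.
  x=2: (0.526/0.526) × 4.3 = 4.3000
  x=3: (0.380/0.526) × 2.4 = 1.7338
  x=4: (0.242/0.526) × 9.6 = 4.4167
Sum = 4.3000 + 1.7338 + 4.4167 = 10.4506

10.45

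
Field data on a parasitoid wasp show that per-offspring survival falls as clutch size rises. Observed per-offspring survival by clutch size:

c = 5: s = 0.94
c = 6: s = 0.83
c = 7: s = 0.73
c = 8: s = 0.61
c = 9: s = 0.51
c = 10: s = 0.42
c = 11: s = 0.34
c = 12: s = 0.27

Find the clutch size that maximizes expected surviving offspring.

7

Expected surviving offspring = c × s(c):
  c=5: 5 × 0.94 = 4.700
  c=6: 6 × 0.83 = 4.980
  c=7: 7 × 0.73 = 5.110
  c=8: 8 × 0.61 = 4.880
  c=9: 9 × 0.51 = 4.590
  c=10: 10 × 0.42 = 4.200
  c=11: 11 × 0.34 = 3.740
  c=12: 12 × 0.27 = 3.240
Maximum at c = 7 (5.110 surviving offspring).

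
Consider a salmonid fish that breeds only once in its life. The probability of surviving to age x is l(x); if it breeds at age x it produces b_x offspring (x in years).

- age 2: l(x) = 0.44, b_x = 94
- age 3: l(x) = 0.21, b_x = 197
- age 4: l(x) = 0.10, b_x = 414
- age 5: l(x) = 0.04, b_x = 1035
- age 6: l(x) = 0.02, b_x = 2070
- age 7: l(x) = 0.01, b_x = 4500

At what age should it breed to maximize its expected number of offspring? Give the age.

7

Expected offspring if breeding at age x = l(x) × b_x:
  age 2: 0.44 × 94 = 41.360
  age 3: 0.21 × 197 = 41.370
  age 4: 0.10 × 414 = 41.400
  age 5: 0.04 × 1035 = 41.400
  age 6: 0.02 × 2070 = 41.400
  age 7: 0.01 × 4500 = 45.000
Maximum at age 7 (45.000).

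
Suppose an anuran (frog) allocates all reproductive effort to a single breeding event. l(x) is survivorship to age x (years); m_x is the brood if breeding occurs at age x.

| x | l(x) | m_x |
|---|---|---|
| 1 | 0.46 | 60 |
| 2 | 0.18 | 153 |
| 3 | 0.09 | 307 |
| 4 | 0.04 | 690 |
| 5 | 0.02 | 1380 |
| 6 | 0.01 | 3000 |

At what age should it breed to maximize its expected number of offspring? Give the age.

6

Expected offspring if breeding at age x = l(x) × m_x:
  age 1: 0.46 × 60 = 27.600
  age 2: 0.18 × 153 = 27.540
  age 3: 0.09 × 307 = 27.630
  age 4: 0.04 × 690 = 27.600
  age 5: 0.02 × 1380 = 27.600
  age 6: 0.01 × 3000 = 30.000
Maximum at age 6 (30.000).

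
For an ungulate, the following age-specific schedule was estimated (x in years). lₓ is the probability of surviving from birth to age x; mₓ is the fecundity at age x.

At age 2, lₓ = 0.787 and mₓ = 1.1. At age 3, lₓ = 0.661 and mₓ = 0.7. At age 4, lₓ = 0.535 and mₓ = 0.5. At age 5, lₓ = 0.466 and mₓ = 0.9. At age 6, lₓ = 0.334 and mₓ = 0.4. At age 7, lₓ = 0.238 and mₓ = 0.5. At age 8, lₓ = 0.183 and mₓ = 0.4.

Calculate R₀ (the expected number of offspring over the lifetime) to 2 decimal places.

2.34

R₀ = Σ lₓ mₓ:
  age 2: 0.787 × 1.1 = 0.8657
  age 3: 0.661 × 0.7 = 0.4627
  age 4: 0.535 × 0.5 = 0.2675
  age 5: 0.466 × 0.9 = 0.4194
  age 6: 0.334 × 0.4 = 0.1336
  age 7: 0.238 × 0.5 = 0.1190
  age 8: 0.183 × 0.4 = 0.0732
R₀ = 0.8657 + 0.4627 + 0.2675 + 0.4194 + 0.1336 + 0.1190 + 0.0732 = 2.3411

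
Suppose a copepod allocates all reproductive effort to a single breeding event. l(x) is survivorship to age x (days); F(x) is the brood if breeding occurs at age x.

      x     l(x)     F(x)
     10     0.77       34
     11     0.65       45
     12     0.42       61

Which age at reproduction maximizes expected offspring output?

Expected offspring if breeding at age x = l(x) × F(x):
  age 10: 0.77 × 34 = 26.180
  age 11: 0.65 × 45 = 29.250
  age 12: 0.42 × 61 = 25.620
Maximum at age 11 (29.250).

11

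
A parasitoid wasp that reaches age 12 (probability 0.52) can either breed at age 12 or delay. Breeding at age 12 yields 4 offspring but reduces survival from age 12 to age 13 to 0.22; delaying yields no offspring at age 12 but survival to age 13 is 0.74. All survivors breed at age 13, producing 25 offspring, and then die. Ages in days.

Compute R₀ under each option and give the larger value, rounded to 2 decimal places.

9.62

breed at age 12: R₀ = 0.52 × (4 + 0.22 × 25) = 0.52 × 9.5000 = 4.9400
delay to age 13: R₀ = 0.52 × (0.74 × 25) = 0.52 × 18.5000 = 9.6200
Higher: delay to age 13 (9.6200).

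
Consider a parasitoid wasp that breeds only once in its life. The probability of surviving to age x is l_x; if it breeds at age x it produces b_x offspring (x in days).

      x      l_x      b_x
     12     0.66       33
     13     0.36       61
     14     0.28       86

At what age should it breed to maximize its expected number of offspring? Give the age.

14

Expected offspring if breeding at age x = l_x × b_x:
  age 12: 0.66 × 33 = 21.780
  age 13: 0.36 × 61 = 21.960
  age 14: 0.28 × 86 = 24.080
Maximum at age 14 (24.080).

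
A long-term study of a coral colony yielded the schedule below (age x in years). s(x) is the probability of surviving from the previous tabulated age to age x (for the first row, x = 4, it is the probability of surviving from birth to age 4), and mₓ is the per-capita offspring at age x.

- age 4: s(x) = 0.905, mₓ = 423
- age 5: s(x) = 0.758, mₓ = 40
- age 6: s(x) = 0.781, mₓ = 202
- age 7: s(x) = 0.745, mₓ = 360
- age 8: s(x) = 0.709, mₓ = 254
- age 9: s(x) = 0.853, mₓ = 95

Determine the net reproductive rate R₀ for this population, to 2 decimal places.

756.98

Survivorship from birth: l_x = s_4·s_5·…·s_x.
  l_4 = 0.90500
  l_5 = 0.68599
  l_6 = 0.53576
  l_7 = 0.39914
  l_8 = 0.28299
  l_9 = 0.24139
R₀ = Σ l_x mₓ:
  age 4: 0.90500 × 423 = 382.8150
  age 5: 0.68599 × 40 = 27.4396
  age 6: 0.53576 × 202 = 108.2235
  age 7: 0.39914 × 360 = 143.6904
  age 8: 0.28299 × 254 = 71.8795
  age 9: 0.24139 × 95 = 22.9321
R₀ = 382.8150 + 27.4396 + 108.2235 + 143.6904 + 71.8795 + 22.9321 = 756.9800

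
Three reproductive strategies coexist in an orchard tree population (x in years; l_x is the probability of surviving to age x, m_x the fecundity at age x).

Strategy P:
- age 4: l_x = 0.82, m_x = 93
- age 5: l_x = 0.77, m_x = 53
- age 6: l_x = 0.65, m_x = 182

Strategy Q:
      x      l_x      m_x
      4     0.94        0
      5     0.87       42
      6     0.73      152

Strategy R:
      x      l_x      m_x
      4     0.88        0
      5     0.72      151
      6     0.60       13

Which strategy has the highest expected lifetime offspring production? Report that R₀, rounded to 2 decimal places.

Strategy P: R₀ = 0.82×93 + 0.77×53 + 0.65×182 = 235.3700
Strategy Q: R₀ = 0.94×0 + 0.87×42 + 0.73×152 = 147.5000
Strategy R: R₀ = 0.88×0 + 0.72×151 + 0.60×13 = 116.5200
Highest R₀: strategy P with 235.3700.

235.37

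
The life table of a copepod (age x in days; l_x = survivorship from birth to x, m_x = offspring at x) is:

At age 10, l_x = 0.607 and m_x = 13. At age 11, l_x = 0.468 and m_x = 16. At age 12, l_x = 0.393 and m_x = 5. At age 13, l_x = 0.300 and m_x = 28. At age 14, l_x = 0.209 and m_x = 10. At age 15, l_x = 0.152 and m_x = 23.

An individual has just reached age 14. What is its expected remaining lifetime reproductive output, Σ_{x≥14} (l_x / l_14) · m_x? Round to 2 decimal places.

26.73

l_14 = 0.209. Conditional survival from age 14 to x is l_x / l_14.
  x=14: (0.209/0.209) × 10 = 10.0000
  x=15: (0.152/0.209) × 23 = 16.7273
Sum = 10.0000 + 16.7273 = 26.7273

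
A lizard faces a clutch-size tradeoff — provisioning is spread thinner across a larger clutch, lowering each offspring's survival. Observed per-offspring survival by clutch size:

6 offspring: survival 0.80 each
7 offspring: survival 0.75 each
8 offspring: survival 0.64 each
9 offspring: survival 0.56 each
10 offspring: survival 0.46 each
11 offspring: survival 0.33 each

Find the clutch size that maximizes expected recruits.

Expected recruits = c × s(c):
  c=6: 6 × 0.80 = 4.800
  c=7: 7 × 0.75 = 5.250
  c=8: 8 × 0.64 = 5.120
  c=9: 9 × 0.56 = 5.040
  c=10: 10 × 0.46 = 4.600
  c=11: 11 × 0.33 = 3.630
Maximum at c = 7 (5.250 recruits).

7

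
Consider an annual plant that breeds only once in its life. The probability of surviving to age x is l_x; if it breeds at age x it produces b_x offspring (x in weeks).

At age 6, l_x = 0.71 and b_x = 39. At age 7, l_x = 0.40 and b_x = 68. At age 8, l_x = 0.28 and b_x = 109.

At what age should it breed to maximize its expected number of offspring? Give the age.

8

Expected offspring if breeding at age x = l_x × b_x:
  age 6: 0.71 × 39 = 27.690
  age 7: 0.40 × 68 = 27.200
  age 8: 0.28 × 109 = 30.520
Maximum at age 8 (30.520).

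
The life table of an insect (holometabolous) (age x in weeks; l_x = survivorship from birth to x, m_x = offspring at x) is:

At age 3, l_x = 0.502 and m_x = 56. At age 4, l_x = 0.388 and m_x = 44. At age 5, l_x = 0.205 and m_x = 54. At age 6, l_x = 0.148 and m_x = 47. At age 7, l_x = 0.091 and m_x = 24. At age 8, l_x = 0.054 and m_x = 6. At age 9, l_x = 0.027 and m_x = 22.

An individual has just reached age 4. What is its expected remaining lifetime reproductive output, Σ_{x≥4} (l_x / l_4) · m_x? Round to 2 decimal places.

98.45

l_4 = 0.388. Conditional survival from age 4 to x is l_x / l_4.
  x=4: (0.388/0.388) × 44 = 44.0000
  x=5: (0.205/0.388) × 54 = 28.5309
  x=6: (0.148/0.388) × 47 = 17.9278
  x=7: (0.091/0.388) × 24 = 5.6289
  x=8: (0.054/0.388) × 6 = 0.8351
  x=9: (0.027/0.388) × 22 = 1.5309
Sum = 44.0000 + 28.5309 + 17.9278 + 5.6289 + 0.8351 + 1.5309 = 98.4536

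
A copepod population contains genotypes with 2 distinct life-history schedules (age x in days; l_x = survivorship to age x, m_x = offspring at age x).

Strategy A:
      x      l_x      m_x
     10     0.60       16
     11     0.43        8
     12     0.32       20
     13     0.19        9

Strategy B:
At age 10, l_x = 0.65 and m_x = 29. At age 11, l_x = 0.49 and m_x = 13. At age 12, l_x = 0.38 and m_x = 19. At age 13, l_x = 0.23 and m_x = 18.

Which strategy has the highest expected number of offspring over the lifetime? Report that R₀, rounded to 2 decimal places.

36.58

Strategy A: R₀ = 0.60×16 + 0.43×8 + 0.32×20 + 0.19×9 = 21.1500
Strategy B: R₀ = 0.65×29 + 0.49×13 + 0.38×19 + 0.23×18 = 36.5800
Highest R₀: strategy B with 36.5800.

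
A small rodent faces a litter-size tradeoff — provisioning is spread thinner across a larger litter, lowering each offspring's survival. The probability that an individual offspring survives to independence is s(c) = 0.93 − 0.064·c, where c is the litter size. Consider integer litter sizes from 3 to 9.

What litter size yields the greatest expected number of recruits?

Expected recruits = c × s(c):
  c=3: 3 × 0.738 = 2.214
  c=4: 4 × 0.674 = 2.696
  c=5: 5 × 0.610 = 3.050
  c=6: 6 × 0.546 = 3.276
  c=7: 7 × 0.482 = 3.374
  c=8: 8 × 0.418 = 3.344
  c=9: 9 × 0.354 = 3.186
Maximum at c = 7 (3.374 recruits).

7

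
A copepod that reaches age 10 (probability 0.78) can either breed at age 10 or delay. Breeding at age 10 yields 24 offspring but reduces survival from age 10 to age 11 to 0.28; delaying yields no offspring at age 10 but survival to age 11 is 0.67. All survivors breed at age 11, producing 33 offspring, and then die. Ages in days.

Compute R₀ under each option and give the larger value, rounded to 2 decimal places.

breed at age 10: R₀ = 0.78 × (24 + 0.28 × 33) = 0.78 × 33.2400 = 25.9272
delay to age 11: R₀ = 0.78 × (0.67 × 33) = 0.78 × 22.1100 = 17.2458
Higher: breed at age 10 (25.9272).

25.93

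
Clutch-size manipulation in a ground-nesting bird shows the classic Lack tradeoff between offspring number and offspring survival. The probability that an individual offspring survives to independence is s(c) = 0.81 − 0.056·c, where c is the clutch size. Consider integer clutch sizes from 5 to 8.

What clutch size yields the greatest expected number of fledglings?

Expected fledglings = c × s(c):
  c=5: 5 × 0.530 = 2.650
  c=6: 6 × 0.474 = 2.844
  c=7: 7 × 0.418 = 2.926
  c=8: 8 × 0.362 = 2.896
Maximum at c = 7 (2.926 fledglings).

7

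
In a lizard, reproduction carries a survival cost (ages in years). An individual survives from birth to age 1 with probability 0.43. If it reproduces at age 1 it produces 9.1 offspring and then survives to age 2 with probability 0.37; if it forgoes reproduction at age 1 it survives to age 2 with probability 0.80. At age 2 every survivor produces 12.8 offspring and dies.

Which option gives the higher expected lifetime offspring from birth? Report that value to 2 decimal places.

breed at age 1: R₀ = 0.43 × (9.1 + 0.37 × 12.8) = 0.43 × 13.8360 = 5.9495
delay to age 2: R₀ = 0.43 × (0.80 × 12.8) = 0.43 × 10.2400 = 4.4032
Higher: breed at age 1 (5.9495).

5.95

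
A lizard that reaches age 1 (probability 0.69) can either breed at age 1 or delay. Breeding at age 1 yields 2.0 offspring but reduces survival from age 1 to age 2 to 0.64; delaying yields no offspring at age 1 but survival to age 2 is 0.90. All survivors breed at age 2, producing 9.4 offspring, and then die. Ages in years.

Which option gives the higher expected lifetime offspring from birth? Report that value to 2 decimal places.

breed at age 1: R₀ = 0.69 × (2.0 + 0.64 × 9.4) = 0.69 × 8.0160 = 5.5310
delay to age 2: R₀ = 0.69 × (0.90 × 9.4) = 0.69 × 8.4600 = 5.8374
Higher: delay to age 2 (5.8374).

5.84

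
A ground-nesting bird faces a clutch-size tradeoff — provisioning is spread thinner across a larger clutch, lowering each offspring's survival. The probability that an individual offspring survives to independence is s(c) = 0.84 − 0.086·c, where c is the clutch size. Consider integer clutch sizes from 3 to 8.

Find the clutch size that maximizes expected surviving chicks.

5

Expected surviving chicks = c × s(c):
  c=3: 3 × 0.582 = 1.746
  c=4: 4 × 0.496 = 1.984
  c=5: 5 × 0.410 = 2.050
  c=6: 6 × 0.324 = 1.944
  c=7: 7 × 0.238 = 1.666
  c=8: 8 × 0.152 = 1.216
Maximum at c = 5 (2.050 surviving chicks).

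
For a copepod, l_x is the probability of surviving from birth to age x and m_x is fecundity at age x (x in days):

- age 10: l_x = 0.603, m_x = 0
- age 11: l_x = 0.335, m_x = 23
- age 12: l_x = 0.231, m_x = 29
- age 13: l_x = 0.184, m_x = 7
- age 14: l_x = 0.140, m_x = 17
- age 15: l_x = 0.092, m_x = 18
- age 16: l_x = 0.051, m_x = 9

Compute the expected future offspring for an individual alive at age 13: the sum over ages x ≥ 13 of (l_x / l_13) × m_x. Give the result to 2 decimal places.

31.43

l_13 = 0.184. Conditional survival from age 13 to x is l_x / l_13.
  x=13: (0.184/0.184) × 7 = 7.0000
  x=14: (0.140/0.184) × 17 = 12.9348
  x=15: (0.092/0.184) × 18 = 9.0000
  x=16: (0.051/0.184) × 9 = 2.4946
Sum = 7.0000 + 12.9348 + 9.0000 + 2.4946 = 31.4293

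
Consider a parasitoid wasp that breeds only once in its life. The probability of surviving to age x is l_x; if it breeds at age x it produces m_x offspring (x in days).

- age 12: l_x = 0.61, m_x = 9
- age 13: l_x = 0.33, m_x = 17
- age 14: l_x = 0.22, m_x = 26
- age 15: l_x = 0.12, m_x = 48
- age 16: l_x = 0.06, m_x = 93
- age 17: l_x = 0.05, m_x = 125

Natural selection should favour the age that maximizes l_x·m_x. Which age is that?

17

Expected offspring if breeding at age x = l_x × m_x:
  age 12: 0.61 × 9 = 5.490
  age 13: 0.33 × 17 = 5.610
  age 14: 0.22 × 26 = 5.720
  age 15: 0.12 × 48 = 5.760
  age 16: 0.06 × 93 = 5.580
  age 17: 0.05 × 125 = 6.250
Maximum at age 17 (6.250).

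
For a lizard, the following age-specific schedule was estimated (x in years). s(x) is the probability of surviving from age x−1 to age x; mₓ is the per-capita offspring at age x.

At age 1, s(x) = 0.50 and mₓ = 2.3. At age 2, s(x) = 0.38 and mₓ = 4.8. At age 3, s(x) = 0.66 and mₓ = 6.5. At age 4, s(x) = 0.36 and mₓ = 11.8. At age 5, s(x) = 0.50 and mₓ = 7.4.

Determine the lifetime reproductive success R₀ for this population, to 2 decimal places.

Survivorship from birth: l_x = s_1·s_2·…·s_x.
  l_1 = 0.50000
  l_2 = 0.19000
  l_3 = 0.12540
  l_4 = 0.04514
  l_5 = 0.02257
R₀ = Σ l_x mₓ:
  age 1: 0.50000 × 2.3 = 1.1500
  age 2: 0.19000 × 4.8 = 0.9120
  age 3: 0.12540 × 6.5 = 0.8151
  age 4: 0.04514 × 11.8 = 0.5327
  age 5: 0.02257 × 7.4 = 0.1670
R₀ = 1.1500 + 0.9120 + 0.8151 + 0.5327 + 0.1670 = 3.5768

3.58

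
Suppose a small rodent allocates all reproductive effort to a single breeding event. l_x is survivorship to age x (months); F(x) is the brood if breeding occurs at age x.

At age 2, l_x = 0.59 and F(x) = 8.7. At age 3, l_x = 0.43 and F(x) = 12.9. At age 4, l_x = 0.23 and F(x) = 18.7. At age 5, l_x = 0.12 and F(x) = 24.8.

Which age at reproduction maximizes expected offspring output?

3

Expected offspring if breeding at age x = l_x × F(x):
  age 2: 0.59 × 8.7 = 5.133
  age 3: 0.43 × 12.9 = 5.547
  age 4: 0.23 × 18.7 = 4.301
  age 5: 0.12 × 24.8 = 2.976
Maximum at age 3 (5.547).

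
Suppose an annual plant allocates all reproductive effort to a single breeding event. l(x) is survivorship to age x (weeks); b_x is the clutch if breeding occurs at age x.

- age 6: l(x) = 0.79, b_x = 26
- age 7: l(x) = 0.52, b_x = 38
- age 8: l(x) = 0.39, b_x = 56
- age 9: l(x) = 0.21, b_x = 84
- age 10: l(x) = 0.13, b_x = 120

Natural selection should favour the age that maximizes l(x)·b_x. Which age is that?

8

Expected offspring if breeding at age x = l(x) × b_x:
  age 6: 0.79 × 26 = 20.540
  age 7: 0.52 × 38 = 19.760
  age 8: 0.39 × 56 = 21.840
  age 9: 0.21 × 84 = 17.640
  age 10: 0.13 × 120 = 15.600
Maximum at age 8 (21.840).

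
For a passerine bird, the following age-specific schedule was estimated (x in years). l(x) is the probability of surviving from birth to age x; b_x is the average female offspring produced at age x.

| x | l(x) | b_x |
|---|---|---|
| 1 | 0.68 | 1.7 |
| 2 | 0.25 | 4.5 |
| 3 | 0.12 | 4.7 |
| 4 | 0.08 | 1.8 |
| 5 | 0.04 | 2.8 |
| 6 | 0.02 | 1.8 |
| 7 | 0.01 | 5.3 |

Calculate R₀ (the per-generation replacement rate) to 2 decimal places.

3.19

R₀ = Σ l(x) b_x:
  age 1: 0.68 × 1.7 = 1.1560
  age 2: 0.25 × 4.5 = 1.1250
  age 3: 0.12 × 4.7 = 0.5640
  age 4: 0.08 × 1.8 = 0.1440
  age 5: 0.04 × 2.8 = 0.1120
  age 6: 0.02 × 1.8 = 0.0360
  age 7: 0.01 × 5.3 = 0.0530
R₀ = 1.1560 + 1.1250 + 0.5640 + 0.1440 + 0.1120 + 0.0360 + 0.0530 = 3.1900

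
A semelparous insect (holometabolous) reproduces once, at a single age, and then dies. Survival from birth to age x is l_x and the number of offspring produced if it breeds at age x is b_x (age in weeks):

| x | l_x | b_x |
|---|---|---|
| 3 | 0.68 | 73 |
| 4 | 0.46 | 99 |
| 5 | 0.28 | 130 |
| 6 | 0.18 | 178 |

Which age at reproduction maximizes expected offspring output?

Expected offspring if breeding at age x = l_x × b_x:
  age 3: 0.68 × 73 = 49.640
  age 4: 0.46 × 99 = 45.540
  age 5: 0.28 × 130 = 36.400
  age 6: 0.18 × 178 = 32.040
Maximum at age 3 (49.640).

3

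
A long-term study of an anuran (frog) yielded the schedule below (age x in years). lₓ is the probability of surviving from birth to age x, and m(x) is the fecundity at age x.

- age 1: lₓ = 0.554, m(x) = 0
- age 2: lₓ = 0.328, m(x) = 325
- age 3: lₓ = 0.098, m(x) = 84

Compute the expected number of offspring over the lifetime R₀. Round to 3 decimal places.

114.832

R₀ = Σ lₓ m(x):
  age 1: 0.554 × 0 = 0.0000
  age 2: 0.328 × 325 = 106.6000
  age 3: 0.098 × 84 = 8.2320
R₀ = 0.0000 + 106.6000 + 8.2320 = 114.8320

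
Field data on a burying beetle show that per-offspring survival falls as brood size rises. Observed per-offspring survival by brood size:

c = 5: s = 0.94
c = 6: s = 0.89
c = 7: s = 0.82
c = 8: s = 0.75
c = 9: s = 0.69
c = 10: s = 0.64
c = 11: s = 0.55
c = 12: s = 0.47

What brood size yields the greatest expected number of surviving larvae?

10

Expected surviving larvae = c × s(c):
  c=5: 5 × 0.94 = 4.700
  c=6: 6 × 0.89 = 5.340
  c=7: 7 × 0.82 = 5.740
  c=8: 8 × 0.75 = 6.000
  c=9: 9 × 0.69 = 6.210
  c=10: 10 × 0.64 = 6.400
  c=11: 11 × 0.55 = 6.050
  c=12: 12 × 0.47 = 5.640
Maximum at c = 10 (6.400 surviving larvae).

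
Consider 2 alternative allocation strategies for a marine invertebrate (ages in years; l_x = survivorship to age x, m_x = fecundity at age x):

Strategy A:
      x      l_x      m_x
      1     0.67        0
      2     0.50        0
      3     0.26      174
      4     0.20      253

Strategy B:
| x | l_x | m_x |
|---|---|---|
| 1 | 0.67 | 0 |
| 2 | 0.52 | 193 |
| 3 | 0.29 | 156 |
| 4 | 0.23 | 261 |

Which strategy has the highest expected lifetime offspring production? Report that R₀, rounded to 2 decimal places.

205.63

Strategy A: R₀ = 0.67×0 + 0.50×0 + 0.26×174 + 0.20×253 = 95.8400
Strategy B: R₀ = 0.67×0 + 0.52×193 + 0.29×156 + 0.23×261 = 205.6300
Highest R₀: strategy B with 205.6300.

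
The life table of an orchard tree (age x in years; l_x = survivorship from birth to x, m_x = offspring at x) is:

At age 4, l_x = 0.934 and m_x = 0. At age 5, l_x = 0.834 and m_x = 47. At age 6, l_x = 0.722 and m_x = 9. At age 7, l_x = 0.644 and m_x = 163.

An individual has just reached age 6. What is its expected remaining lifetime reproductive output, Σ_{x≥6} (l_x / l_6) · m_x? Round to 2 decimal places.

154.39

l_6 = 0.722. Conditional survival from age 6 to x is l_x / l_6.
  x=6: (0.722/0.722) × 9 = 9.0000
  x=7: (0.644/0.722) × 163 = 145.3906
Sum = 9.0000 + 145.3906 = 154.3906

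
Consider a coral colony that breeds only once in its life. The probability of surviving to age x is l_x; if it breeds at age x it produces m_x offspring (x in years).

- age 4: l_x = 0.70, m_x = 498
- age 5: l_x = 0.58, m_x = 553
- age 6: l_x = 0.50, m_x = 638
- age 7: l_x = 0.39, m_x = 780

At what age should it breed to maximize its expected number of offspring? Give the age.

4

Expected offspring if breeding at age x = l_x × m_x:
  age 4: 0.70 × 498 = 348.600
  age 5: 0.58 × 553 = 320.740
  age 6: 0.50 × 638 = 319.000
  age 7: 0.39 × 780 = 304.200
Maximum at age 4 (348.600).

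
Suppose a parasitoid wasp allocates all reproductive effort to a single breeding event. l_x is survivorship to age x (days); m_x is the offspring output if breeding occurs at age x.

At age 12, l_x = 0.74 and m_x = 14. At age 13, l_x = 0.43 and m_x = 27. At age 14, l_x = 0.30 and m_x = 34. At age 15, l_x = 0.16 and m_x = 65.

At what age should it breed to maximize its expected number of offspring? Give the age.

Expected offspring if breeding at age x = l_x × m_x:
  age 12: 0.74 × 14 = 10.360
  age 13: 0.43 × 27 = 11.610
  age 14: 0.30 × 34 = 10.200
  age 15: 0.16 × 65 = 10.400
Maximum at age 13 (11.610).

13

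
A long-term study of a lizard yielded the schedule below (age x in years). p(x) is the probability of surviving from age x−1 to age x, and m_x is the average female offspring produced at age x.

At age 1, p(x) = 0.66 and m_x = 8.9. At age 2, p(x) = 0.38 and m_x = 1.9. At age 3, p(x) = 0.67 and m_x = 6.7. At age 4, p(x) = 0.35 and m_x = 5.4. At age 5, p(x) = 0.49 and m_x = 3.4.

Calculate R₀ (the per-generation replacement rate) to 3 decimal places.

7.892

Survivorship from birth: l_x = p_1·p_2·…·p_x.
  l_1 = 0.66000
  l_2 = 0.25080
  l_3 = 0.16804
  l_4 = 0.05881
  l_5 = 0.02882
R₀ = Σ l_x m_x:
  age 1: 0.66000 × 8.9 = 5.8740
  age 2: 0.25080 × 1.9 = 0.4765
  age 3: 0.16804 × 6.7 = 1.1259
  age 4: 0.05881 × 5.4 = 0.3176
  age 5: 0.02882 × 3.4 = 0.0980
R₀ = 5.8740 + 0.4765 + 1.1259 + 0.3176 + 0.0980 = 7.8920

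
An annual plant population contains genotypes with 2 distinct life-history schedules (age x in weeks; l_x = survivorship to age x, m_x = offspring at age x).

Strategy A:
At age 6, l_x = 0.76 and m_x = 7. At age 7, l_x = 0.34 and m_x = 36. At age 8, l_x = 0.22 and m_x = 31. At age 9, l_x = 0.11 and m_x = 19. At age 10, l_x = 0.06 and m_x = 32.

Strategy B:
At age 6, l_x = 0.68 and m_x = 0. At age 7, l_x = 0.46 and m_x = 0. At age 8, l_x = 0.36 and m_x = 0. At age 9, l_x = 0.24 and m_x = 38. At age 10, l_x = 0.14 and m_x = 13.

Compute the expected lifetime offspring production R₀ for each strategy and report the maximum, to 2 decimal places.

Strategy A: R₀ = 0.76×7 + 0.34×36 + 0.22×31 + 0.11×19 + 0.06×32 = 28.3900
Strategy B: R₀ = 0.68×0 + 0.46×0 + 0.36×0 + 0.24×38 + 0.14×13 = 10.9400
Highest R₀: strategy A with 28.3900.

28.39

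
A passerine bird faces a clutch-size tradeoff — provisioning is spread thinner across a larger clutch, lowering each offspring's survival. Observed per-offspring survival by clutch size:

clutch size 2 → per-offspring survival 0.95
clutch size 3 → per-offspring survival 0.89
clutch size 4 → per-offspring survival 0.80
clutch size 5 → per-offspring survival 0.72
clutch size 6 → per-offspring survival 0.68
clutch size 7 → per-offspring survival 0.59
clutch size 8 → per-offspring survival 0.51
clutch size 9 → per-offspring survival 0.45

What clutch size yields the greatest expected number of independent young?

7

Expected independent young = c × s(c):
  c=2: 2 × 0.95 = 1.900
  c=3: 3 × 0.89 = 2.670
  c=4: 4 × 0.80 = 3.200
  c=5: 5 × 0.72 = 3.600
  c=6: 6 × 0.68 = 4.080
  c=7: 7 × 0.59 = 4.130
  c=8: 8 × 0.51 = 4.080
  c=9: 9 × 0.45 = 4.050
Maximum at c = 7 (4.130 independent young).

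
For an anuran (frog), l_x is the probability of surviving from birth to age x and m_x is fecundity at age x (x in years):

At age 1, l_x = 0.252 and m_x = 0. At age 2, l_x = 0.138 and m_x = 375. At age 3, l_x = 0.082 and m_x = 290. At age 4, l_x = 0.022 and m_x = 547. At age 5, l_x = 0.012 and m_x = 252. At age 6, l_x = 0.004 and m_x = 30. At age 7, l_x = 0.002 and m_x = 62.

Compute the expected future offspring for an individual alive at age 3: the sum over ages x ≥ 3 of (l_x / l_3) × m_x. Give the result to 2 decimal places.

l_3 = 0.082. Conditional survival from age 3 to x is l_x / l_3.
  x=3: (0.082/0.082) × 290 = 290.0000
  x=4: (0.022/0.082) × 547 = 146.7561
  x=5: (0.012/0.082) × 252 = 36.8780
  x=6: (0.004/0.082) × 30 = 1.4634
  x=7: (0.002/0.082) × 62 = 1.5122
Sum = 290.0000 + 146.7561 + 36.8780 + 1.4634 + 1.5122 = 476.6098

476.61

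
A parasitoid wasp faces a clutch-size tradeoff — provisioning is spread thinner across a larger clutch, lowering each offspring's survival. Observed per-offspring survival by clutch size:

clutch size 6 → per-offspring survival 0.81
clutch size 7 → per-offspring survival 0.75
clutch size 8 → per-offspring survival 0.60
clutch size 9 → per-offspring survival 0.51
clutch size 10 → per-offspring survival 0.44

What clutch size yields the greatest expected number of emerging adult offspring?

7

Expected emerging adult offspring = c × s(c):
  c=6: 6 × 0.81 = 4.860
  c=7: 7 × 0.75 = 5.250
  c=8: 8 × 0.60 = 4.800
  c=9: 9 × 0.51 = 4.590
  c=10: 10 × 0.44 = 4.400
Maximum at c = 7 (5.250 emerging adult offspring).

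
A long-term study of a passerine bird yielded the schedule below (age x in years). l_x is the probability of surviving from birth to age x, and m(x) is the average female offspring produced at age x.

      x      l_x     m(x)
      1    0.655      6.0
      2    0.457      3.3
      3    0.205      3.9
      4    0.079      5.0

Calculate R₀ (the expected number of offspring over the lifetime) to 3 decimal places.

6.633

R₀ = Σ l_x m(x):
  age 1: 0.655 × 6.0 = 3.9300
  age 2: 0.457 × 3.3 = 1.5081
  age 3: 0.205 × 3.9 = 0.7995
  age 4: 0.079 × 5.0 = 0.3950
R₀ = 3.9300 + 1.5081 + 0.7995 + 0.3950 = 6.6326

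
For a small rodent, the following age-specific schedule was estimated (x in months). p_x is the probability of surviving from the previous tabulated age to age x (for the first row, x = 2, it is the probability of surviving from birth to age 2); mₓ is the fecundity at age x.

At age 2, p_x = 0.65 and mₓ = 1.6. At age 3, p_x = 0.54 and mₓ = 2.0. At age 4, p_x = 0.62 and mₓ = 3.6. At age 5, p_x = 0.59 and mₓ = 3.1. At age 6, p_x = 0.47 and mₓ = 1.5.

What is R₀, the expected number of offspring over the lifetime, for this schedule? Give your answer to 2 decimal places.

Survivorship from birth: l_x = p_2·p_3·…·p_x.
  l_2 = 0.65000
  l_3 = 0.35100
  l_4 = 0.21762
  l_5 = 0.12840
  l_6 = 0.06035
R₀ = Σ l_x mₓ:
  age 2: 0.65000 × 1.6 = 1.0400
  age 3: 0.35100 × 2.0 = 0.7020
  age 4: 0.21762 × 3.6 = 0.7834
  age 5: 0.12840 × 3.1 = 0.3980
  age 6: 0.06035 × 1.5 = 0.0905
R₀ = 1.0400 + 0.7020 + 0.7834 + 0.3980 + 0.0905 = 3.0140

3.01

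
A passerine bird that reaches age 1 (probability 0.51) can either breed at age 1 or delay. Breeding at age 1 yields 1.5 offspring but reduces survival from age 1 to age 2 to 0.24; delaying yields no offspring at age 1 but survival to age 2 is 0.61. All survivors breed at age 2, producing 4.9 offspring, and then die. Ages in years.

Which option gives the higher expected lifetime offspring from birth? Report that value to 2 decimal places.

breed at age 1: R₀ = 0.51 × (1.5 + 0.24 × 4.9) = 0.51 × 2.6760 = 1.3648
delay to age 2: R₀ = 0.51 × (0.61 × 4.9) = 0.51 × 2.9890 = 1.5244
Higher: delay to age 2 (1.5244).

1.52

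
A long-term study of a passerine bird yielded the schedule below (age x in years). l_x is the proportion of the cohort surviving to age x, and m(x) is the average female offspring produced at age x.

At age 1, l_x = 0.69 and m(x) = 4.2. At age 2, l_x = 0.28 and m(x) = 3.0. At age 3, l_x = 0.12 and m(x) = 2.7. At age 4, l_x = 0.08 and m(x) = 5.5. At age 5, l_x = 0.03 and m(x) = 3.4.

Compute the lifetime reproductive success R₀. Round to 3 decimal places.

R₀ = Σ l_x m(x):
  age 1: 0.69 × 4.2 = 2.8980
  age 2: 0.28 × 3.0 = 0.8400
  age 3: 0.12 × 2.7 = 0.3240
  age 4: 0.08 × 5.5 = 0.4400
  age 5: 0.03 × 3.4 = 0.1020
R₀ = 2.8980 + 0.8400 + 0.3240 + 0.4400 + 0.1020 = 4.6040

4.604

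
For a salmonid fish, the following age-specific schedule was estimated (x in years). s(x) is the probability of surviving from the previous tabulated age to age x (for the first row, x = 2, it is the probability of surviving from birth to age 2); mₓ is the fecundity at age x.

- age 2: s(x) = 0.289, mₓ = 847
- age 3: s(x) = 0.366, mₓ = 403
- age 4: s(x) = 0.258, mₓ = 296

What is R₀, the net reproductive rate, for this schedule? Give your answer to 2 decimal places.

295.49

Survivorship from birth: l_x = s_2·s_3·…·s_x.
  l_2 = 0.28900
  l_3 = 0.10577
  l_4 = 0.02729
R₀ = Σ l_x mₓ:
  age 2: 0.28900 × 847 = 244.7830
  age 3: 0.10577 × 403 = 42.6253
  age 4: 0.02729 × 296 = 8.0778
R₀ = 244.7830 + 42.6253 + 8.0778 = 295.4862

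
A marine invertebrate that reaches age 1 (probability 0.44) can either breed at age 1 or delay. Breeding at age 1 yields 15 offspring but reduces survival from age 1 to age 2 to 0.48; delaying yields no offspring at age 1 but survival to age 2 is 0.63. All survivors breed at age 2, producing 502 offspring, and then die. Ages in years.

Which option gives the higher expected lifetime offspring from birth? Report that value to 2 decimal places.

139.15

breed at age 1: R₀ = 0.44 × (15 + 0.48 × 502) = 0.44 × 255.9600 = 112.6224
delay to age 2: R₀ = 0.44 × (0.63 × 502) = 0.44 × 316.2600 = 139.1544
Higher: delay to age 2 (139.1544).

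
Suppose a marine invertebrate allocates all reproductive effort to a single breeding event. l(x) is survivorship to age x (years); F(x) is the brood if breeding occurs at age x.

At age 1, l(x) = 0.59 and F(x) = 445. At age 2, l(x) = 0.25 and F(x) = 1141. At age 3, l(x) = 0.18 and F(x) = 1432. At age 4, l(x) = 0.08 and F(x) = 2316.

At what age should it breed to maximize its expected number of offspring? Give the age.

Expected offspring if breeding at age x = l(x) × F(x):
  age 1: 0.59 × 445 = 262.550
  age 2: 0.25 × 1141 = 285.250
  age 3: 0.18 × 1432 = 257.760
  age 4: 0.08 × 2316 = 185.280
Maximum at age 2 (285.250).

2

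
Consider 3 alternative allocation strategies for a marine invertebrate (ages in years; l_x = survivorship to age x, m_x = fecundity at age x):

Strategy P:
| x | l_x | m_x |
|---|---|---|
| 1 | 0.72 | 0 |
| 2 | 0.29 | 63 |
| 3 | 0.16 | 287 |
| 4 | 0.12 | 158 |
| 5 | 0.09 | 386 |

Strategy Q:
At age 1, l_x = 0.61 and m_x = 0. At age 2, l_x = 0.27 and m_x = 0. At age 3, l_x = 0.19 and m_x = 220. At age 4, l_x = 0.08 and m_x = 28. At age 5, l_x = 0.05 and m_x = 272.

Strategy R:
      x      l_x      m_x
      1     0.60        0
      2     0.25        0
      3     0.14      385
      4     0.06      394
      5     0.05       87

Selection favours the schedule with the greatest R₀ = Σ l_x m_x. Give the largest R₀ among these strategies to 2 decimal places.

Strategy P: R₀ = 0.72×0 + 0.29×63 + 0.16×287 + 0.12×158 + 0.09×386 = 117.8900
Strategy Q: R₀ = 0.61×0 + 0.27×0 + 0.19×220 + 0.08×28 + 0.05×272 = 57.6400
Strategy R: R₀ = 0.60×0 + 0.25×0 + 0.14×385 + 0.06×394 + 0.05×87 = 81.8900
Highest R₀: strategy P with 117.8900.

117.89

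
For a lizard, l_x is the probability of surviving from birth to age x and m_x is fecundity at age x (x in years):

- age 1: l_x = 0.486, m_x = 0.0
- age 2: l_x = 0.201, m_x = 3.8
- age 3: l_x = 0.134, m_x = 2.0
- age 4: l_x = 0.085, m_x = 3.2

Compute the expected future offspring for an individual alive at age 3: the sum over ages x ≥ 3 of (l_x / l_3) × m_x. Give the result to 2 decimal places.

4.03

l_3 = 0.134. Conditional survival from age 3 to x is l_x / l_3.
  x=3: (0.134/0.134) × 2.0 = 2.0000
  x=4: (0.085/0.134) × 3.2 = 2.0299
Sum = 2.0000 + 2.0299 = 4.0299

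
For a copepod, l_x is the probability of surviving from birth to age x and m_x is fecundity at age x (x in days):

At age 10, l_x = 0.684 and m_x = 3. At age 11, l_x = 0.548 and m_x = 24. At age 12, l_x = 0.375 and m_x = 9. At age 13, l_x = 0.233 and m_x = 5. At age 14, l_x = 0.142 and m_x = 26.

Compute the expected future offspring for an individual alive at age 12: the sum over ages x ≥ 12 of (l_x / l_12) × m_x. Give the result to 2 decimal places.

21.95

l_12 = 0.375. Conditional survival from age 12 to x is l_x / l_12.
  x=12: (0.375/0.375) × 9 = 9.0000
  x=13: (0.233/0.375) × 5 = 3.1067
  x=14: (0.142/0.375) × 26 = 9.8453
Sum = 9.0000 + 3.1067 + 9.8453 = 21.9520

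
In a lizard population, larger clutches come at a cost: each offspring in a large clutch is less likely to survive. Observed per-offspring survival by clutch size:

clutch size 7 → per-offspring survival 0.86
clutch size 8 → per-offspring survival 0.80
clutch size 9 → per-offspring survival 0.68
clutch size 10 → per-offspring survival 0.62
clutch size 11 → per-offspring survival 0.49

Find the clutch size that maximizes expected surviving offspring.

8

Expected surviving offspring = c × s(c):
  c=7: 7 × 0.86 = 6.020
  c=8: 8 × 0.80 = 6.400
  c=9: 9 × 0.68 = 6.120
  c=10: 10 × 0.62 = 6.200
  c=11: 11 × 0.49 = 5.390
Maximum at c = 8 (6.400 surviving offspring).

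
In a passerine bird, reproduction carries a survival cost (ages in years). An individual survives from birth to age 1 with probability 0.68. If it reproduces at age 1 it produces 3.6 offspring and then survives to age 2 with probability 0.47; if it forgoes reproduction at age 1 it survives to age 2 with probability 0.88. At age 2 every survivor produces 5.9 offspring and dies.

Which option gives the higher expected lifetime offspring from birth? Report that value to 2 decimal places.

4.33

breed at age 1: R₀ = 0.68 × (3.6 + 0.47 × 5.9) = 0.68 × 6.3730 = 4.3336
delay to age 2: R₀ = 0.68 × (0.88 × 5.9) = 0.68 × 5.1920 = 3.5306
Higher: breed at age 1 (4.3336).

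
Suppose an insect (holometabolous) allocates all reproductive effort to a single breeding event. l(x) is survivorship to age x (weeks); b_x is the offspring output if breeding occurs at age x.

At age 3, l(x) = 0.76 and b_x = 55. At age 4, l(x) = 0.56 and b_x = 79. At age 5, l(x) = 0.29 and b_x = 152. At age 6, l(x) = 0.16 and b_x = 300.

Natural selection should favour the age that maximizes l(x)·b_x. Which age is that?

6

Expected offspring if breeding at age x = l(x) × b_x:
  age 3: 0.76 × 55 = 41.800
  age 4: 0.56 × 79 = 44.240
  age 5: 0.29 × 152 = 44.080
  age 6: 0.16 × 300 = 48.000
Maximum at age 6 (48.000).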